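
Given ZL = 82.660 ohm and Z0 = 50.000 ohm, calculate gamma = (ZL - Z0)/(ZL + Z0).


gamma = (82.660 - 50.000) / (82.660 + 50.000) = 0.2462

0.2462


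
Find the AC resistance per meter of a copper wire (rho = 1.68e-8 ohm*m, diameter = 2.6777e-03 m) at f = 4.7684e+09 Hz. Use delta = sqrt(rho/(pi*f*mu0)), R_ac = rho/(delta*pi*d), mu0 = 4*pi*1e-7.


delta = sqrt(1.68e-8 / (pi * 4.7684e+09 * 4*pi*1e-7)) = 9.446881e-07 m
R_ac = 1.68e-8 / (9.446881e-07 * pi * 2.6777e-03) = 2.114 ohm/m

2.114 ohm/m


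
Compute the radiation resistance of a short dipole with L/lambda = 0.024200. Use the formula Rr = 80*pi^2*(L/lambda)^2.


Rr = 80 * pi^2 * (0.024200)^2 = 80 * 9.869604 * 5.856400e-04 = 0.4624 ohm

0.4624 ohm


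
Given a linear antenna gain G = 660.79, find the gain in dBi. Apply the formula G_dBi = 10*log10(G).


G_dBi = 10 * log10(660.79) = 28.20 dBi

28.20 dBi


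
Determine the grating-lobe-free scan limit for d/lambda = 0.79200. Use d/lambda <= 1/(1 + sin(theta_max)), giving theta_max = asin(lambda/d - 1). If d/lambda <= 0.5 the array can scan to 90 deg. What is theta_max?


lambda/d - 1 = 1/0.79200 - 1 = 0.2626263
theta_max = asin(0.2626263) = 15.23 deg

15.23 deg


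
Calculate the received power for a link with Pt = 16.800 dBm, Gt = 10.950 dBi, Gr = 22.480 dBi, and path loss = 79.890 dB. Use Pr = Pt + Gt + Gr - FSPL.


Pr = 16.800 + 10.950 + 22.480 - 79.890 = -29.66 dBm

-29.66 dBm


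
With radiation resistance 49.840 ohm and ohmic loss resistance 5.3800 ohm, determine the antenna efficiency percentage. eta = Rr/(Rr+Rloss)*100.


eta = 49.840 / (49.840 + 5.3800) * 100 = 90.26%

90.26%


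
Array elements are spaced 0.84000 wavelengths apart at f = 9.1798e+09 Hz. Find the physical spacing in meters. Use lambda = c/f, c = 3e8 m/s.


lambda = c / f = 3.0000e+08 / 9.1798e+09 = 0.03268045 m
d = 0.84000 * 0.03268045 = 0.02745 m

0.02745 m


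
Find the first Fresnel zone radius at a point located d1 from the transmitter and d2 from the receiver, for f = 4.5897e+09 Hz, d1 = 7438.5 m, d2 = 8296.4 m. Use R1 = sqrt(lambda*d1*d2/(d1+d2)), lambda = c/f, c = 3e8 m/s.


lambda = c / f = 3.0000e+08 / 4.5897e+09 = 0.06536375 m
R1 = sqrt(0.06536375 * 7438.5 * 8296.4 / (7438.5 + 8296.4)) = 16.01 m

16.01 m


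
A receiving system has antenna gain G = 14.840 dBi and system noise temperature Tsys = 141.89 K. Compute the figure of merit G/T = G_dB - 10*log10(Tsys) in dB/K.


G/T = 14.840 - 10*log10(141.89) = 14.840 - 21.51952 = -6.680 dB/K

-6.680 dB/K


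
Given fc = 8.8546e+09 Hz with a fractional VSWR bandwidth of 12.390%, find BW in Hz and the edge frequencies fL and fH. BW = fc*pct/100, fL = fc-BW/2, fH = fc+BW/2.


BW = 8.8546e+09 * 12.390/100 = 1.097085e+09 Hz
fL = 8.8546e+09 - 1.097085e+09/2 = 8.306e+09 Hz
fH = 8.8546e+09 + 1.097085e+09/2 = 9.403e+09 Hz

BW=1.097e+09 Hz, fL=8.306e+09 Hz, fH=9.403e+09 Hz


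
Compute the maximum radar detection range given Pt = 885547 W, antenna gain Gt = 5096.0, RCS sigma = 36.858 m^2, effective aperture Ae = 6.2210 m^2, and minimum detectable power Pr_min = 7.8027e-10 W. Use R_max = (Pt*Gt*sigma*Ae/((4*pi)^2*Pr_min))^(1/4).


R^4 = 885547*5096.0*36.858*6.2210 / ((4*pi)^2 * 7.8027e-10) = 8.397855e+18
R_max = 8.397855e+18^0.25 = 53832 m

53832 m


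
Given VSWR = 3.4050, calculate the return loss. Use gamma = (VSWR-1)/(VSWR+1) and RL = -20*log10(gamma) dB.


gamma = (3.4050 - 1) / (3.4050 + 1) = 0.5459705
RL = -20 * log10(0.5459705) = 5.257 dB

5.257 dB


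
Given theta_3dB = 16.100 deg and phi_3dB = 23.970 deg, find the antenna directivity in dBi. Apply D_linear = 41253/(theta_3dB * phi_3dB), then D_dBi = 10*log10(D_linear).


D_linear = 41253 / (16.100 * 23.970) = 106.8960
D_dBi = 10 * log10(106.8960) = 20.29 dBi

20.29 dBi


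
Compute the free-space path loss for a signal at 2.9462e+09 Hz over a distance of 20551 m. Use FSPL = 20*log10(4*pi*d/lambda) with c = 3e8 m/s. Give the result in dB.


lambda = c / f = 3.0000e+08 / 2.9462e+09 = 0.1018261 m
FSPL = 20 * log10(4*pi*20551/0.1018261) = 128.1 dB

128.1 dB


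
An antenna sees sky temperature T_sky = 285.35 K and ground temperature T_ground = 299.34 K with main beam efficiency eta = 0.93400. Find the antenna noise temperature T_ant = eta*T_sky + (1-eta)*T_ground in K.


T_ant = 0.93400 * 285.35 + (1 - 0.93400) * 299.34 = 286.3 K

286.3 K


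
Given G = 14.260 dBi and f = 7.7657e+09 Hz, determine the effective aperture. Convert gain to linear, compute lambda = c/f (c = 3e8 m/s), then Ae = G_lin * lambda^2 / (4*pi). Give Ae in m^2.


lambda = c / f = 3.0000e+08 / 7.7657e+09 = 0.03863142 m
G_linear = 10^(14.260/10) = 26.66859
Ae = G_linear * lambda^2 / (4*pi) = 26.66859 * 0.03863142^2 / (4*pi) = 3.167e-03 m^2

3.167e-03 m^2


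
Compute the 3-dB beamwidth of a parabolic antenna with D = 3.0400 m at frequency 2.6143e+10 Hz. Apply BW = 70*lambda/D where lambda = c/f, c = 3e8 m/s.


lambda = c / f = 3.0000e+08 / 2.6143e+10 = 0.01147535 m
BW = 70 * 0.01147535 / 3.0400 = 0.2642 deg

0.2642 deg


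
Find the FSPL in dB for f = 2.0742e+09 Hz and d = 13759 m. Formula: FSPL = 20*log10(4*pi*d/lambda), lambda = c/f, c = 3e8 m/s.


lambda = c / f = 3.0000e+08 / 2.0742e+09 = 0.1446341 m
FSPL = 20 * log10(4*pi*13759/0.1446341) = 121.6 dB

121.6 dB


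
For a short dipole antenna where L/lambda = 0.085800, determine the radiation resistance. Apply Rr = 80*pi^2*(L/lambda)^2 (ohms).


Rr = 80 * pi^2 * (0.085800)^2 = 80 * 9.869604 * 7.361640e-03 = 5.813 ohm

5.813 ohm


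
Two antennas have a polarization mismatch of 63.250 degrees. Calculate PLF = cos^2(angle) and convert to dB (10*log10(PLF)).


PLF_linear = cos^2(63.250 deg) = 0.2025886
PLF_dB = 10 * log10(0.2025886) = -6.934 dB

-6.934 dB


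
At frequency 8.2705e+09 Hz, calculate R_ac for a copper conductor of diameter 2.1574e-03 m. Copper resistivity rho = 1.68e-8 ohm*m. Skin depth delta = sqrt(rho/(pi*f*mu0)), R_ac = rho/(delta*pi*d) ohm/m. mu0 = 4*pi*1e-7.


delta = sqrt(1.68e-8 / (pi * 8.2705e+09 * 4*pi*1e-7)) = 7.173133e-07 m
R_ac = 1.68e-8 / (7.173133e-07 * pi * 2.1574e-03) = 3.456 ohm/m

3.456 ohm/m


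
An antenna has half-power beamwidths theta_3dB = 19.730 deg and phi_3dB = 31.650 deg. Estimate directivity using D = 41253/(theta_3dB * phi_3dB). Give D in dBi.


D_linear = 41253 / (19.730 * 31.650) = 66.06246
D_dBi = 10 * log10(66.06246) = 18.20 dBi

18.20 dBi


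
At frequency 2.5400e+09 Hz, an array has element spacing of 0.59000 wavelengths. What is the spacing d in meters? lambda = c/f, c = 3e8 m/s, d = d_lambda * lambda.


lambda = c / f = 3.0000e+08 / 2.5400e+09 = 0.1181102 m
d = 0.59000 * 0.1181102 = 0.06969 m

0.06969 m


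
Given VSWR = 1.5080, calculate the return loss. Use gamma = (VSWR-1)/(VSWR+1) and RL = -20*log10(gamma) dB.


gamma = (1.5080 - 1) / (1.5080 + 1) = 0.2025518
RL = -20 * log10(0.2025518) = 13.87 dB

13.87 dB


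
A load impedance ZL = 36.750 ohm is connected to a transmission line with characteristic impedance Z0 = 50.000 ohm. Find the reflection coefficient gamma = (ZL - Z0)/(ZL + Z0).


gamma = (36.750 - 50.000) / (36.750 + 50.000) = -0.1527

-0.1527


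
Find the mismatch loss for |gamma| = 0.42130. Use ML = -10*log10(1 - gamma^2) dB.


ML = -10 * log10(1 - 0.42130^2) = -10 * log10(0.82250631) = 0.8486 dB

0.8486 dB


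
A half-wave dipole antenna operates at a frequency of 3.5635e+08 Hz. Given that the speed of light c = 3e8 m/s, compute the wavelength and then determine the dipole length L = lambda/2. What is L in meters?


lambda = c / f = 3.0000e+08 / 3.5635e+08 = 0.8418689 m
L = lambda / 2 = 0.8418689 / 2 = 0.4209 m

0.4209 m


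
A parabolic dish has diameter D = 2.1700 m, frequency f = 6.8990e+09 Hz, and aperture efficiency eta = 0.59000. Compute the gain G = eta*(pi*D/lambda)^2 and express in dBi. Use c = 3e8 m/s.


lambda = c / f = 3.0000e+08 / 6.8990e+09 = 0.04348456 m
G_linear = 0.59000 * (pi * 2.1700 / 0.04348456)^2 = 14501.10
G_dBi = 10 * log10(14501.10) = 41.61 dBi

41.61 dBi


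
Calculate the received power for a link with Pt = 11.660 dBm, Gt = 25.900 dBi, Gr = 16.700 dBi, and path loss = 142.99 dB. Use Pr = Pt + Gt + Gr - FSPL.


Pr = 11.660 + 25.900 + 16.700 - 142.99 = -88.73 dBm

-88.73 dBm


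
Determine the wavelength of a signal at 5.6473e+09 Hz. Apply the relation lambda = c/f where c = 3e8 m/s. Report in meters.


lambda = c / f = 3.0000e+08 / 5.6473e+09 = 0.05312 m

0.05312 m


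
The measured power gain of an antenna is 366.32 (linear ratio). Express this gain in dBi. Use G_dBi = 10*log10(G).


G_dBi = 10 * log10(366.32) = 25.64 dBi

25.64 dBi


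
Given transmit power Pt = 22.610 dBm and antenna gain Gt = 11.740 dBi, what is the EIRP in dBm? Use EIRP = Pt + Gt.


EIRP = Pt + Gt = 22.610 + 11.740 = 34.35 dBm

34.35 dBm


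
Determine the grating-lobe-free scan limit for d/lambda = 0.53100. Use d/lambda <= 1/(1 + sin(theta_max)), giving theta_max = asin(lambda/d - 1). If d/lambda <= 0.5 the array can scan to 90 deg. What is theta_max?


lambda/d - 1 = 1/0.53100 - 1 = 0.8832392
theta_max = asin(0.8832392) = 62.04 deg

62.04 deg


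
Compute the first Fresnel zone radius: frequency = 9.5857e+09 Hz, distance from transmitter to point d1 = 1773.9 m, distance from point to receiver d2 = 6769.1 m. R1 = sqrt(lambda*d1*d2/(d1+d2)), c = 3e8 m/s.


lambda = c / f = 3.0000e+08 / 9.5857e+09 = 0.03129662 m
R1 = sqrt(0.03129662 * 1773.9 * 6769.1 / (1773.9 + 6769.1)) = 6.632 m

6.632 m


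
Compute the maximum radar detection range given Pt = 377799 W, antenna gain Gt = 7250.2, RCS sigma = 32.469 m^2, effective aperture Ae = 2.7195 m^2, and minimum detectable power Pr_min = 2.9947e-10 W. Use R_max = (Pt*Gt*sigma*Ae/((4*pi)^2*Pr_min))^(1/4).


R^4 = 377799*7250.2*32.469*2.7195 / ((4*pi)^2 * 2.9947e-10) = 5.114412e+18
R_max = 5.114412e+18^0.25 = 47555 m

47555 m


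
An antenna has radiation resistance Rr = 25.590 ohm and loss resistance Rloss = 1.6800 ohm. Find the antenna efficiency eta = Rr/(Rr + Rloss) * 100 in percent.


eta = 25.590 / (25.590 + 1.6800) * 100 = 93.84%

93.84%


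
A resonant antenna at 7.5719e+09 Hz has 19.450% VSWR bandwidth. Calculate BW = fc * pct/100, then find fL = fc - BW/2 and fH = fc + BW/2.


BW = 7.5719e+09 * 19.450/100 = 1.472735e+09 Hz
fL = 7.5719e+09 - 1.472735e+09/2 = 6.836e+09 Hz
fH = 7.5719e+09 + 1.472735e+09/2 = 8.308e+09 Hz

BW=1.473e+09 Hz, fL=6.836e+09 Hz, fH=8.308e+09 Hz


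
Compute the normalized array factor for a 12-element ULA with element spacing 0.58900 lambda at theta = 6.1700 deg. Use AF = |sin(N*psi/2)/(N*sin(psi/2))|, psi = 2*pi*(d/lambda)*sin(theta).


psi = 2*pi*0.58900*sin(6.1700 deg) = 0.3977571 rad
AF = |sin(12*0.3977571/2) / (12*sin(0.3977571/2))| = 0.2891

0.2891


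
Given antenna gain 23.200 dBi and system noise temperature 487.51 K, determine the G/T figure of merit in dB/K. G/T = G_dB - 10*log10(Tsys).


G/T = 23.200 - 10*log10(487.51) = 23.200 - 26.87984 = -3.680 dB/K

-3.680 dB/K


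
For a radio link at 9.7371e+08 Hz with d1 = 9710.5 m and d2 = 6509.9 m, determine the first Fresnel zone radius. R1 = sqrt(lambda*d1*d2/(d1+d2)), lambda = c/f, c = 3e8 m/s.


lambda = c / f = 3.0000e+08 / 9.7371e+08 = 0.3080999 m
R1 = sqrt(0.3080999 * 9710.5 * 6509.9 / (9710.5 + 6509.9)) = 34.65 m

34.65 m


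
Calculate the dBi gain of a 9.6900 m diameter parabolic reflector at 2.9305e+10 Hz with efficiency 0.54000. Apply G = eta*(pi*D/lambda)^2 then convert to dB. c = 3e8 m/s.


lambda = c / f = 3.0000e+08 / 2.9305e+10 = 0.01023716 m
G_linear = 0.54000 * (pi * 9.6900 / 0.01023716)^2 = 4.775096e+06
G_dBi = 10 * log10(4.775096e+06) = 66.79 dBi

66.79 dBi


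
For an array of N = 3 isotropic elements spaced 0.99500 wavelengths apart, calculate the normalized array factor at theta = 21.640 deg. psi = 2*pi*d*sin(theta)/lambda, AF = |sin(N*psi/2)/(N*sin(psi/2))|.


psi = 2*pi*0.99500*sin(21.640 deg) = 2.305487 rad
AF = |sin(3*2.305487/2) / (3*sin(2.305487/2))| = 0.1136

0.1136


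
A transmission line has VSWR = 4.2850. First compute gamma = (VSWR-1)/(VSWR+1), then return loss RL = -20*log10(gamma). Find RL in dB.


gamma = (4.2850 - 1) / (4.2850 + 1) = 0.6215705
RL = -20 * log10(0.6215705) = 4.130 dB

4.130 dB


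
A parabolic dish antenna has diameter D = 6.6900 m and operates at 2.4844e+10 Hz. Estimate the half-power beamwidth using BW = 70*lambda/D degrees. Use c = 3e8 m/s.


lambda = c / f = 3.0000e+08 / 2.4844e+10 = 0.01207535 m
BW = 70 * 0.01207535 / 6.6900 = 0.1263 deg

0.1263 deg


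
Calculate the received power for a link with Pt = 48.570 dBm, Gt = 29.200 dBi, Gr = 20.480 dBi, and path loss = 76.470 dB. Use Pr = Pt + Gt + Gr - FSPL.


Pr = 48.570 + 29.200 + 20.480 - 76.470 = 21.78 dBm

21.78 dBm


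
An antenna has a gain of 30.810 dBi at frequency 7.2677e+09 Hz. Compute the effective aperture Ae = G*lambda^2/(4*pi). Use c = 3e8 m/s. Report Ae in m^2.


lambda = c / f = 3.0000e+08 / 7.2677e+09 = 0.04127853 m
G_linear = 10^(30.810/10) = 1205.036
Ae = G_linear * lambda^2 / (4*pi) = 1205.036 * 0.04127853^2 / (4*pi) = 0.1634 m^2

0.1634 m^2


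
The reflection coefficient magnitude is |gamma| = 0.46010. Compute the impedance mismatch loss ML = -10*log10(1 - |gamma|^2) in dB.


ML = -10 * log10(1 - 0.46010^2) = -10 * log10(0.78830799) = 1.033 dB

1.033 dB


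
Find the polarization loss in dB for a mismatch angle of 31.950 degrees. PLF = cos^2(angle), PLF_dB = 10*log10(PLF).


PLF_linear = cos^2(31.950 deg) = 0.7199696
PLF_dB = 10 * log10(0.7199696) = -1.427 dB

-1.427 dB


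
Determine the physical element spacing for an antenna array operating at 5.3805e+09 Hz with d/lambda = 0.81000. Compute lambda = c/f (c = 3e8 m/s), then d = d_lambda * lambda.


lambda = c / f = 3.0000e+08 / 5.3805e+09 = 0.05575690 m
d = 0.81000 * 0.05575690 = 0.04516 m

0.04516 m


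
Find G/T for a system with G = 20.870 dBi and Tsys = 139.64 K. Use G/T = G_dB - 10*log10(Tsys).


G/T = 20.870 - 10*log10(139.64) = 20.870 - 21.45010 = -0.5801 dB/K

-0.5801 dB/K


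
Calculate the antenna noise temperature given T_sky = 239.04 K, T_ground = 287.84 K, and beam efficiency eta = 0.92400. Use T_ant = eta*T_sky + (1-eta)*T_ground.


T_ant = 0.92400 * 239.04 + (1 - 0.92400) * 287.84 = 242.7 K

242.7 K


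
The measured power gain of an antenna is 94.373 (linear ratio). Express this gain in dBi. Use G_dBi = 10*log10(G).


G_dBi = 10 * log10(94.373) = 19.75 dBi

19.75 dBi


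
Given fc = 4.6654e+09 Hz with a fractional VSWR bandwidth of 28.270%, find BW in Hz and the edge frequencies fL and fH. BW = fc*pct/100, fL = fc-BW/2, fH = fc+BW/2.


BW = 4.6654e+09 * 28.270/100 = 1.318909e+09 Hz
fL = 4.6654e+09 - 1.318909e+09/2 = 4.006e+09 Hz
fH = 4.6654e+09 + 1.318909e+09/2 = 5.325e+09 Hz

BW=1.319e+09 Hz, fL=4.006e+09 Hz, fH=5.325e+09 Hz


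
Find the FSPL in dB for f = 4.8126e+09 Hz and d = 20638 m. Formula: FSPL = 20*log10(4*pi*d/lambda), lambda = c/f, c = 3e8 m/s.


lambda = c / f = 3.0000e+08 / 4.8126e+09 = 0.06233637 m
FSPL = 20 * log10(4*pi*20638/0.06233637) = 132.4 dB

132.4 dB


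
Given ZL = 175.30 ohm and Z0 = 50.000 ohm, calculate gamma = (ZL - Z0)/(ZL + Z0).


gamma = (175.30 - 50.000) / (175.30 + 50.000) = 0.5561

0.5561


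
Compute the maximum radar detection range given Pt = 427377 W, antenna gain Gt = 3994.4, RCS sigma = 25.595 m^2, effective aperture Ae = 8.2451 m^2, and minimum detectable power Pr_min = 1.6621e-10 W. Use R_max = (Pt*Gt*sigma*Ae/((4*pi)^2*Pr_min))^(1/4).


R^4 = 427377*3994.4*25.595*8.2451 / ((4*pi)^2 * 1.6621e-10) = 1.372578e+19
R_max = 1.372578e+19^0.25 = 60867 m

60867 m


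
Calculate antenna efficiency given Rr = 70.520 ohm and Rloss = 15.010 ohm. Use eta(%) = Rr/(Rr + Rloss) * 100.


eta = 70.520 / (70.520 + 15.010) * 100 = 82.45%

82.45%


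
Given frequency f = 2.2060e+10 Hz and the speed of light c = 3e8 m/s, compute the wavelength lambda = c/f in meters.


lambda = c / f = 3.0000e+08 / 2.2060e+10 = 0.01360 m

0.01360 m


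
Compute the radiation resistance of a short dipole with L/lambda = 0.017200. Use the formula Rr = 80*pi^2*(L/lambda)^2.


Rr = 80 * pi^2 * (0.017200)^2 = 80 * 9.869604 * 2.958400e-04 = 0.2336 ohm

0.2336 ohm


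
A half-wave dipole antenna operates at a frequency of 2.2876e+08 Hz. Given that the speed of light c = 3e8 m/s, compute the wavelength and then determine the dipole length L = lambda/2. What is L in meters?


lambda = c / f = 3.0000e+08 / 2.2876e+08 = 1.311418 m
L = lambda / 2 = 1.311418 / 2 = 0.6557 m

0.6557 m


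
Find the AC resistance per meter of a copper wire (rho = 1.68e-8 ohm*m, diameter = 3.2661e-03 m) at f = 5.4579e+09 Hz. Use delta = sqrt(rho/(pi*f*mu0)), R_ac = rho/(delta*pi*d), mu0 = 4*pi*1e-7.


delta = sqrt(1.68e-8 / (pi * 5.4579e+09 * 4*pi*1e-7)) = 8.830026e-07 m
R_ac = 1.68e-8 / (8.830026e-07 * pi * 3.2661e-03) = 1.854 ohm/m

1.854 ohm/m


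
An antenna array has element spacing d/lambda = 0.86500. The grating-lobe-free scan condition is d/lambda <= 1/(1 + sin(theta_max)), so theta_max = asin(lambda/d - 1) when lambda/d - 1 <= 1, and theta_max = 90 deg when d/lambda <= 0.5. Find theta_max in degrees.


lambda/d - 1 = 1/0.86500 - 1 = 0.1560694
theta_max = asin(0.1560694) = 8.979 deg

8.979 deg


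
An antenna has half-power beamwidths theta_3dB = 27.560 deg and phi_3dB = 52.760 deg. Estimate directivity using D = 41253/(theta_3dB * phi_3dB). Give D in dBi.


D_linear = 41253 / (27.560 * 52.760) = 28.37080
D_dBi = 10 * log10(28.37080) = 14.53 dBi

14.53 dBi


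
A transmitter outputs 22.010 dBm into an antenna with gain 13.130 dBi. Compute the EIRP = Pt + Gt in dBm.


EIRP = Pt + Gt = 22.010 + 13.130 = 35.14 dBm

35.14 dBm


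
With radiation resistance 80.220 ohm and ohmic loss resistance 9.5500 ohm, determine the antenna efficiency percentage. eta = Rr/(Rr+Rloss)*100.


eta = 80.220 / (80.220 + 9.5500) * 100 = 89.36%

89.36%


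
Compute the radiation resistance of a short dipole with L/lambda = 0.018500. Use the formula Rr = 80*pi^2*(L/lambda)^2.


Rr = 80 * pi^2 * (0.018500)^2 = 80 * 9.869604 * 3.422500e-04 = 0.2702 ohm

0.2702 ohm


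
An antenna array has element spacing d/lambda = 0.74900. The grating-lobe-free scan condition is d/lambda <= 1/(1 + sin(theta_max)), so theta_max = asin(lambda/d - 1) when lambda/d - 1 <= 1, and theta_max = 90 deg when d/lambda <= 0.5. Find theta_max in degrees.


lambda/d - 1 = 1/0.74900 - 1 = 0.3351135
theta_max = asin(0.3351135) = 19.58 deg

19.58 deg


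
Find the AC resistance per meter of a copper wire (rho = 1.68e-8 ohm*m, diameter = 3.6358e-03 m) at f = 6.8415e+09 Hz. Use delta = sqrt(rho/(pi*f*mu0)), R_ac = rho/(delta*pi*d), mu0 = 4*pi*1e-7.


delta = sqrt(1.68e-8 / (pi * 6.8415e+09 * 4*pi*1e-7)) = 7.886769e-07 m
R_ac = 1.68e-8 / (7.886769e-07 * pi * 3.6358e-03) = 1.865 ohm/m

1.865 ohm/m


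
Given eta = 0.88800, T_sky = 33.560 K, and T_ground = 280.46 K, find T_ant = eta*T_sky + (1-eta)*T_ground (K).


T_ant = 0.88800 * 33.560 + (1 - 0.88800) * 280.46 = 61.21 K

61.21 K


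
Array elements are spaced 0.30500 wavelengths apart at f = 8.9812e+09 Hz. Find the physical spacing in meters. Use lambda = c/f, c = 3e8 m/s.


lambda = c / f = 3.0000e+08 / 8.9812e+09 = 0.03340311 m
d = 0.30500 * 0.03340311 = 0.01019 m

0.01019 m


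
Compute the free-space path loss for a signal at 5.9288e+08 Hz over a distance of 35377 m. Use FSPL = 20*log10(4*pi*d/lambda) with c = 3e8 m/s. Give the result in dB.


lambda = c / f = 3.0000e+08 / 5.9288e+08 = 0.5060046 m
FSPL = 20 * log10(4*pi*35377/0.5060046) = 118.9 dB

118.9 dB


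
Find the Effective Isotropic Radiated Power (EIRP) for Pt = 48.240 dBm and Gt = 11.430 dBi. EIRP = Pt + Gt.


EIRP = Pt + Gt = 48.240 + 11.430 = 59.67 dBm

59.67 dBm


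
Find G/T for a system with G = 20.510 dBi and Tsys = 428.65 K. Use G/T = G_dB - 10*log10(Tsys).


G/T = 20.510 - 10*log10(428.65) = 20.510 - 26.32103 = -5.811 dB/K

-5.811 dB/K


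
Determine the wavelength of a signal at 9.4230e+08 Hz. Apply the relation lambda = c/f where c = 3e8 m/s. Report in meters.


lambda = c / f = 3.0000e+08 / 9.4230e+08 = 0.3184 m

0.3184 m


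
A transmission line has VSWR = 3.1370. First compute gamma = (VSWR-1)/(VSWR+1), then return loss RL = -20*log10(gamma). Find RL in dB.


gamma = (3.1370 - 1) / (3.1370 + 1) = 0.5165579
RL = -20 * log10(0.5165579) = 5.738 dB

5.738 dB


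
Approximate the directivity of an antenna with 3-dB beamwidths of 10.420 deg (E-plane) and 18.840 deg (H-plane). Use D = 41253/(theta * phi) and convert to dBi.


D_linear = 41253 / (10.420 * 18.840) = 210.1391
D_dBi = 10 * log10(210.1391) = 23.23 dBi

23.23 dBi


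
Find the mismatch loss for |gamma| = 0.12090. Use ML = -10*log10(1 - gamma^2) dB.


ML = -10 * log10(1 - 0.12090^2) = -10 * log10(0.98538319) = 0.06395 dB

0.06395 dB


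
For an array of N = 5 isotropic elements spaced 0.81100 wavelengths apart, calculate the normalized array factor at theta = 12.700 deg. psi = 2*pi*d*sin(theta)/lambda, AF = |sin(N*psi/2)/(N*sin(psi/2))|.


psi = 2*pi*0.81100*sin(12.700 deg) = 1.120262 rad
AF = |sin(5*1.120262/2) / (5*sin(1.120262/2))| = 0.1259

0.1259


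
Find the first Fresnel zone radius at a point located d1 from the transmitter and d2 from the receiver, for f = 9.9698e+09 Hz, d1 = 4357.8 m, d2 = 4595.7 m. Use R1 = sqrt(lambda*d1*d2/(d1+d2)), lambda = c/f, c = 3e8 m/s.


lambda = c / f = 3.0000e+08 / 9.9698e+09 = 0.03009087 m
R1 = sqrt(0.03009087 * 4357.8 * 4595.7 / (4357.8 + 4595.7)) = 8.204 m

8.204 m


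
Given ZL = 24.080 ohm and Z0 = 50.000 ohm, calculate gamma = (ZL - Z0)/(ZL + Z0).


gamma = (24.080 - 50.000) / (24.080 + 50.000) = -0.3499

-0.3499


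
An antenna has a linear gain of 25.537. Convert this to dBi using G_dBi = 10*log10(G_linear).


G_dBi = 10 * log10(25.537) = 14.07 dBi

14.07 dBi


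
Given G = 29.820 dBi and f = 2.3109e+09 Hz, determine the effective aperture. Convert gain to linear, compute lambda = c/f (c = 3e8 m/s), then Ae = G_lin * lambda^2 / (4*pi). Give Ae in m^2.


lambda = c / f = 3.0000e+08 / 2.3109e+09 = 0.1298196 m
G_linear = 10^(29.820/10) = 959.4006
Ae = G_linear * lambda^2 / (4*pi) = 959.4006 * 0.1298196^2 / (4*pi) = 1.287 m^2

1.287 m^2


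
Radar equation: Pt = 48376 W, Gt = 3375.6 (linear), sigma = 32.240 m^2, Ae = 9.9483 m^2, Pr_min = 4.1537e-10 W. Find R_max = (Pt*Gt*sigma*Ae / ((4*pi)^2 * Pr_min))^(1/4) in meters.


R^4 = 48376*3375.6*32.240*9.9483 / ((4*pi)^2 * 4.1537e-10) = 7.984909e+17
R_max = 7.984909e+17^0.25 = 29893 m

29893 m


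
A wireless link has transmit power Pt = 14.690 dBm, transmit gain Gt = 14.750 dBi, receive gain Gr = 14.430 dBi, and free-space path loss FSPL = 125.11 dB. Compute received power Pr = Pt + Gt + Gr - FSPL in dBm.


Pr = 14.690 + 14.750 + 14.430 - 125.11 = -81.24 dBm

-81.24 dBm


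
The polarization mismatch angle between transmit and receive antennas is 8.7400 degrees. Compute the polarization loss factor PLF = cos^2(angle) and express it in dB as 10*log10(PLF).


PLF_linear = cos^2(8.7400 deg) = 0.9769109
PLF_dB = 10 * log10(0.9769109) = -0.1015 dB

-0.1015 dB


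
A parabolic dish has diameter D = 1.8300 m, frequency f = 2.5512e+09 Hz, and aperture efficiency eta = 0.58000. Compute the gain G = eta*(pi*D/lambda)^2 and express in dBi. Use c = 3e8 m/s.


lambda = c / f = 3.0000e+08 / 2.5512e+09 = 0.1175917 m
G_linear = 0.58000 * (pi * 1.8300 / 0.1175917)^2 = 1386.362
G_dBi = 10 * log10(1386.362) = 31.42 dBi

31.42 dBi


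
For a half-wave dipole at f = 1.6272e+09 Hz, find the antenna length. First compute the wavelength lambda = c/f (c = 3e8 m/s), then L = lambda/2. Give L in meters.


lambda = c / f = 3.0000e+08 / 1.6272e+09 = 0.1843658 m
L = lambda / 2 = 0.1843658 / 2 = 0.09218 m

0.09218 m


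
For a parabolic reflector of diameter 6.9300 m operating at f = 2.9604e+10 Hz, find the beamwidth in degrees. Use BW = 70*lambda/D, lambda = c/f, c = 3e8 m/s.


lambda = c / f = 3.0000e+08 / 2.9604e+10 = 0.01013377 m
BW = 70 * 0.01013377 / 6.9300 = 0.1024 deg

0.1024 deg


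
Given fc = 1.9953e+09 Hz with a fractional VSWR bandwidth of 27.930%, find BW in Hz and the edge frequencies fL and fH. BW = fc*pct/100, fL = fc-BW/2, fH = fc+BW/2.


BW = 1.9953e+09 * 27.930/100 = 5.572873e+08 Hz
fL = 1.9953e+09 - 5.572873e+08/2 = 1.717e+09 Hz
fH = 1.9953e+09 + 5.572873e+08/2 = 2.274e+09 Hz

BW=5.573e+08 Hz, fL=1.717e+09 Hz, fH=2.274e+09 Hz


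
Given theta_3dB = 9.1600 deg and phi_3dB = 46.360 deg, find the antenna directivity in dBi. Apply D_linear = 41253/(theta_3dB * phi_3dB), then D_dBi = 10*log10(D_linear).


D_linear = 41253 / (9.1600 * 46.360) = 97.14415
D_dBi = 10 * log10(97.14415) = 19.87 dBi

19.87 dBi


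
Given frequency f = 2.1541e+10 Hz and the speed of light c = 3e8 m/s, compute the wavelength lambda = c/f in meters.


lambda = c / f = 3.0000e+08 / 2.1541e+10 = 0.01393 m

0.01393 m


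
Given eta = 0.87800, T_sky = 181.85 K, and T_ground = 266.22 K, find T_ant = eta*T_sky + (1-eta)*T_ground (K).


T_ant = 0.87800 * 181.85 + (1 - 0.87800) * 266.22 = 192.1 K

192.1 K


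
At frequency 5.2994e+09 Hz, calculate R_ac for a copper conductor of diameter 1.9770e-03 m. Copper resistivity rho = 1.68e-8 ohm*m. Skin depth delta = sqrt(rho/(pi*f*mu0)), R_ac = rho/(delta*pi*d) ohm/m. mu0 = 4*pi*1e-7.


delta = sqrt(1.68e-8 / (pi * 5.2994e+09 * 4*pi*1e-7)) = 8.961102e-07 m
R_ac = 1.68e-8 / (8.961102e-07 * pi * 1.9770e-03) = 3.019 ohm/m

3.019 ohm/m


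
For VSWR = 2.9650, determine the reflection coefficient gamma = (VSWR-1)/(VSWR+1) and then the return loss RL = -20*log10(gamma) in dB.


gamma = (2.9650 - 1) / (2.9650 + 1) = 0.4955864
RL = -20 * log10(0.4955864) = 6.098 dB

6.098 dB


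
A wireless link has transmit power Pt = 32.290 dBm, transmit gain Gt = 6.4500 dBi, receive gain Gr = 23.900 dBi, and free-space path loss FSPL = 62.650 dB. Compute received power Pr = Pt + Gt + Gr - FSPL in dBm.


Pr = 32.290 + 6.4500 + 23.900 - 62.650 = -0.01 dBm

-0.01 dBm


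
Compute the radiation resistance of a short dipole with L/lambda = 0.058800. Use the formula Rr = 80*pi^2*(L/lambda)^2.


Rr = 80 * pi^2 * (0.058800)^2 = 80 * 9.869604 * 3.457440e-03 = 2.730 ohm

2.730 ohm


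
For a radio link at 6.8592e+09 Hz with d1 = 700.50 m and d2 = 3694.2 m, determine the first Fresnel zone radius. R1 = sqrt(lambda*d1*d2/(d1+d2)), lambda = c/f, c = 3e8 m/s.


lambda = c / f = 3.0000e+08 / 6.8592e+09 = 0.04373688 m
R1 = sqrt(0.04373688 * 700.50 * 3694.2 / (700.50 + 3694.2)) = 5.075 m

5.075 m


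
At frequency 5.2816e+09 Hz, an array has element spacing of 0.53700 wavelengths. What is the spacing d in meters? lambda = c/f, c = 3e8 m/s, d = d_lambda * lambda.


lambda = c / f = 3.0000e+08 / 5.2816e+09 = 0.05680097 m
d = 0.53700 * 0.05680097 = 0.03050 m

0.03050 m


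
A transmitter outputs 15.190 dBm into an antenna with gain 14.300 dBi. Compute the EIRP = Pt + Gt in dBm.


EIRP = Pt + Gt = 15.190 + 14.300 = 29.49 dBm

29.49 dBm


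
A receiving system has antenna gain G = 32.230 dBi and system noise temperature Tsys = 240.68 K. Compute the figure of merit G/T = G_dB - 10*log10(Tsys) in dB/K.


G/T = 32.230 - 10*log10(240.68) = 32.230 - 23.81440 = 8.416 dB/K

8.416 dB/K


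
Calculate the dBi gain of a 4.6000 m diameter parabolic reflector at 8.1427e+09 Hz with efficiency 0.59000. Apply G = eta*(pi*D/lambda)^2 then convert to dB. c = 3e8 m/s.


lambda = c / f = 3.0000e+08 / 8.1427e+09 = 0.03684282 m
G_linear = 0.59000 * (pi * 4.6000 / 0.03684282)^2 = 90774.05
G_dBi = 10 * log10(90774.05) = 49.58 dBi

49.58 dBi


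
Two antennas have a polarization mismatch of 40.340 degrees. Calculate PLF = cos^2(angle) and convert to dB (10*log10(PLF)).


PLF_linear = cos^2(40.340 deg) = 0.5809741
PLF_dB = 10 * log10(0.5809741) = -2.358 dB

-2.358 dB


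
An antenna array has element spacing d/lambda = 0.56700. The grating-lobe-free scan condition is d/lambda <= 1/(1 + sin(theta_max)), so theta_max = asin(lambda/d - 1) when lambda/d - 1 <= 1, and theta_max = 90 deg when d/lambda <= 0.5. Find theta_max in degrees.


lambda/d - 1 = 1/0.56700 - 1 = 0.7636684
theta_max = asin(0.7636684) = 49.79 deg

49.79 deg


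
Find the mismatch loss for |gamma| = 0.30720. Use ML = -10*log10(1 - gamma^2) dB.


ML = -10 * log10(1 - 0.30720^2) = -10 * log10(0.90562816) = 0.4305 dB

0.4305 dB


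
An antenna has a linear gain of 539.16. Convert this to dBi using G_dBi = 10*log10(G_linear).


G_dBi = 10 * log10(539.16) = 27.32 dBi

27.32 dBi


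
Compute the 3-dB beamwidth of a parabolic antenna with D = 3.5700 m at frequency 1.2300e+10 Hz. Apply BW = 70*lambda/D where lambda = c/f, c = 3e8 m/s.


lambda = c / f = 3.0000e+08 / 1.2300e+10 = 0.02439024 m
BW = 70 * 0.02439024 / 3.5700 = 0.4782 deg

0.4782 deg


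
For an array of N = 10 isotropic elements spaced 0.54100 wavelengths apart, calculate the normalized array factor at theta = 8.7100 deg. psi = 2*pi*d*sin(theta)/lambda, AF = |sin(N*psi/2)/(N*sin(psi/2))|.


psi = 2*pi*0.54100*sin(8.7100 deg) = 0.5147527 rad
AF = |sin(10*0.5147527/2) / (10*sin(0.5147527/2))| = 0.2113

0.2113


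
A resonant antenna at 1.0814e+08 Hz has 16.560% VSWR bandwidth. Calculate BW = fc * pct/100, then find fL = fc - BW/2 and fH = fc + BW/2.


BW = 1.0814e+08 * 16.560/100 = 1.790798e+07 Hz
fL = 1.0814e+08 - 1.790798e+07/2 = 9.919e+07 Hz
fH = 1.0814e+08 + 1.790798e+07/2 = 1.171e+08 Hz

BW=1.791e+07 Hz, fL=9.919e+07 Hz, fH=1.171e+08 Hz


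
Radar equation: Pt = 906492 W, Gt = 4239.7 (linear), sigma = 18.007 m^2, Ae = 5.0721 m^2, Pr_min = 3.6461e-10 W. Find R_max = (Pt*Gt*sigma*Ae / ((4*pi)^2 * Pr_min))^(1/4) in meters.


R^4 = 906492*4239.7*18.007*5.0721 / ((4*pi)^2 * 3.6461e-10) = 6.096491e+18
R_max = 6.096491e+18^0.25 = 49690 m

49690 m


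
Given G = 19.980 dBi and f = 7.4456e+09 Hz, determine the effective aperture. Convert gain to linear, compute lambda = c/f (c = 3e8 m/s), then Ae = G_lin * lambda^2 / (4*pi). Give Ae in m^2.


lambda = c / f = 3.0000e+08 / 7.4456e+09 = 0.04029225 m
G_linear = 10^(19.980/10) = 99.54054
Ae = G_linear * lambda^2 / (4*pi) = 99.54054 * 0.04029225^2 / (4*pi) = 0.01286 m^2

0.01286 m^2


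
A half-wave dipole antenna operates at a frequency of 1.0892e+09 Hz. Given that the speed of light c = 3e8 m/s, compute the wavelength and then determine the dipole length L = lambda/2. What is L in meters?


lambda = c / f = 3.0000e+08 / 1.0892e+09 = 0.2754315 m
L = lambda / 2 = 0.2754315 / 2 = 0.1377 m

0.1377 m


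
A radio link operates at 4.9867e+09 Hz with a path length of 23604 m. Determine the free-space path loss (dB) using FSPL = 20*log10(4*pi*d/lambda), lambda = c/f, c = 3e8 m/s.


lambda = c / f = 3.0000e+08 / 4.9867e+09 = 0.06016003 m
FSPL = 20 * log10(4*pi*23604/0.06016003) = 133.9 dB

133.9 dB


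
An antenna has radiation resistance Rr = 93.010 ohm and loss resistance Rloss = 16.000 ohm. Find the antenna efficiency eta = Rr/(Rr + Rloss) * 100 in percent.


eta = 93.010 / (93.010 + 16.000) * 100 = 85.32%

85.32%


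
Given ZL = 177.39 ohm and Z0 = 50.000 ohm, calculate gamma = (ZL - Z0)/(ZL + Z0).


gamma = (177.39 - 50.000) / (177.39 + 50.000) = 0.5602

0.5602


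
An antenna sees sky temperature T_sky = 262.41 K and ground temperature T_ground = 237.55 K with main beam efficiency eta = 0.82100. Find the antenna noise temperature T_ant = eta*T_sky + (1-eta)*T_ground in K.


T_ant = 0.82100 * 262.41 + (1 - 0.82100) * 237.55 = 258.0 K

258.0 K


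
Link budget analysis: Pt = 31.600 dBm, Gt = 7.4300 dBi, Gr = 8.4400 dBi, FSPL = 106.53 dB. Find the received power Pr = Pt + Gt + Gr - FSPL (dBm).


Pr = 31.600 + 7.4300 + 8.4400 - 106.53 = -59.06 dBm

-59.06 dBm


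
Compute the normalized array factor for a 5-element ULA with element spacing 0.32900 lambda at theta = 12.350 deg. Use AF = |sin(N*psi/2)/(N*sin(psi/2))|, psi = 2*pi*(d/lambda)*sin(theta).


psi = 2*pi*0.32900*sin(12.350 deg) = 0.4421320 rad
AF = |sin(5*0.4421320/2) / (5*sin(0.4421320/2))| = 0.8151

0.8151


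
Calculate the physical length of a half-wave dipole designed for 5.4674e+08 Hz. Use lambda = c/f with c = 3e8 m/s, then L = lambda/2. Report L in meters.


lambda = c / f = 3.0000e+08 / 5.4674e+08 = 0.5487069 m
L = lambda / 2 = 0.5487069 / 2 = 0.2744 m

0.2744 m


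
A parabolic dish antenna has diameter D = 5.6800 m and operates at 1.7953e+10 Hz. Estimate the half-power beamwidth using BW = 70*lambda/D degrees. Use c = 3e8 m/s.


lambda = c / f = 3.0000e+08 / 1.7953e+10 = 0.01671030 m
BW = 70 * 0.01671030 / 5.6800 = 0.2059 deg

0.2059 deg


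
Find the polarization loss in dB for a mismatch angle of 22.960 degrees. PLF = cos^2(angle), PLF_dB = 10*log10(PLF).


PLF_linear = cos^2(22.960 deg) = 0.8478310
PLF_dB = 10 * log10(0.8478310) = -0.7169 dB

-0.7169 dB


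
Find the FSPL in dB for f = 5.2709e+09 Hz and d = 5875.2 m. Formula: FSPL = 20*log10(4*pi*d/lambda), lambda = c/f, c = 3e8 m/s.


lambda = c / f = 3.0000e+08 / 5.2709e+09 = 0.05691628 m
FSPL = 20 * log10(4*pi*5875.2/0.05691628) = 122.3 dB

122.3 dB


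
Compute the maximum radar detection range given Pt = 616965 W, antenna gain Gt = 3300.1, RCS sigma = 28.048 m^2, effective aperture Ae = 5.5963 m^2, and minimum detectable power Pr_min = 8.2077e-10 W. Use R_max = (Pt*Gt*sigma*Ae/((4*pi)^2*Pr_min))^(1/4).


R^4 = 616965*3300.1*28.048*5.5963 / ((4*pi)^2 * 8.2077e-10) = 2.465752e+18
R_max = 2.465752e+18^0.25 = 39627 m

39627 m


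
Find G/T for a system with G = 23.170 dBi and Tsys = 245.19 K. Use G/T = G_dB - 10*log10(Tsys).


G/T = 23.170 - 10*log10(245.19) = 23.170 - 23.89503 = -0.7250 dB/K

-0.7250 dB/K


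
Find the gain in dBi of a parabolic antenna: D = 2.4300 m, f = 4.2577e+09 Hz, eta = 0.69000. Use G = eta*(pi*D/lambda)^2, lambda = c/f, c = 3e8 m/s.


lambda = c / f = 3.0000e+08 / 4.2577e+09 = 0.07046058 m
G_linear = 0.69000 * (pi * 2.4300 / 0.07046058)^2 = 8099.700
G_dBi = 10 * log10(8099.700) = 39.08 dBi

39.08 dBi


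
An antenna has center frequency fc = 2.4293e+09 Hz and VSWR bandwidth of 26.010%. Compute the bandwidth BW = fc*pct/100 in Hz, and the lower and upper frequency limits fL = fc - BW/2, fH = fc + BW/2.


BW = 2.4293e+09 * 26.010/100 = 6.318609e+08 Hz
fL = 2.4293e+09 - 6.318609e+08/2 = 2.113e+09 Hz
fH = 2.4293e+09 + 6.318609e+08/2 = 2.745e+09 Hz

BW=6.319e+08 Hz, fL=2.113e+09 Hz, fH=2.745e+09 Hz


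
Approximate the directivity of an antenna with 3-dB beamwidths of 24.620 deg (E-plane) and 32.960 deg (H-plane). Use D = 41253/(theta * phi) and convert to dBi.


D_linear = 41253 / (24.620 * 32.960) = 50.83704
D_dBi = 10 * log10(50.83704) = 17.06 dBi

17.06 dBi


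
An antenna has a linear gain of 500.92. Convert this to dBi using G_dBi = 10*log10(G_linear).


G_dBi = 10 * log10(500.92) = 27.00 dBi

27.00 dBi


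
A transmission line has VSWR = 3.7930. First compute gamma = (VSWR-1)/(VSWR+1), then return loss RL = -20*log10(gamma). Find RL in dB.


gamma = (3.7930 - 1) / (3.7930 + 1) = 0.5827248
RL = -20 * log10(0.5827248) = 4.691 dB

4.691 dB


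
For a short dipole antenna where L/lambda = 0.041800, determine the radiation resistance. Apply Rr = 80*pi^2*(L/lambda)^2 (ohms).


Rr = 80 * pi^2 * (0.041800)^2 = 80 * 9.869604 * 1.747240e-03 = 1.380 ohm

1.380 ohm


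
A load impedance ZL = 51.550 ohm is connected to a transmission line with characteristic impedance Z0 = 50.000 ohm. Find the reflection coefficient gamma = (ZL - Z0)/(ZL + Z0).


gamma = (51.550 - 50.000) / (51.550 + 50.000) = 0.01526

0.01526


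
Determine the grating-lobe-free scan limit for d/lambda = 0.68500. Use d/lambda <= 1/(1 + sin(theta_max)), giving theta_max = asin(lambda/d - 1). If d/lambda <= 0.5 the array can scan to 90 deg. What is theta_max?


lambda/d - 1 = 1/0.68500 - 1 = 0.4598540
theta_max = asin(0.4598540) = 27.38 deg

27.38 deg


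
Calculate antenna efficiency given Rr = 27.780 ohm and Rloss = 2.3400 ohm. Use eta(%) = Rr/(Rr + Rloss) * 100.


eta = 27.780 / (27.780 + 2.3400) * 100 = 92.23%

92.23%


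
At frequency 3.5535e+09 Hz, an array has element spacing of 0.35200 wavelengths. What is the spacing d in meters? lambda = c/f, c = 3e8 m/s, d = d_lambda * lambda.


lambda = c / f = 3.0000e+08 / 3.5535e+09 = 0.08442381 m
d = 0.35200 * 0.08442381 = 0.02972 m

0.02972 m


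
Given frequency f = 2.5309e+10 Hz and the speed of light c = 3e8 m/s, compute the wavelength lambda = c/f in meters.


lambda = c / f = 3.0000e+08 / 2.5309e+10 = 0.01185 m

0.01185 m


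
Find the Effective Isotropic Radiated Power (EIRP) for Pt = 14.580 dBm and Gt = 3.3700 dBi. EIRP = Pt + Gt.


EIRP = Pt + Gt = 14.580 + 3.3700 = 17.95 dBm

17.95 dBm


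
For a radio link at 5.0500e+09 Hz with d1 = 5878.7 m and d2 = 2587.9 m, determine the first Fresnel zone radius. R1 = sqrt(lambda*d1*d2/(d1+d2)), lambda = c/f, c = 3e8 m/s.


lambda = c / f = 3.0000e+08 / 5.0500e+09 = 0.05940594 m
R1 = sqrt(0.05940594 * 5878.7 * 2587.9 / (5878.7 + 2587.9)) = 10.33 m

10.33 m


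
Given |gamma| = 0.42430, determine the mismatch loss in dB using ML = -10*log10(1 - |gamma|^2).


ML = -10 * log10(1 - 0.42430^2) = -10 * log10(0.81996951) = 0.8620 dB

0.8620 dB


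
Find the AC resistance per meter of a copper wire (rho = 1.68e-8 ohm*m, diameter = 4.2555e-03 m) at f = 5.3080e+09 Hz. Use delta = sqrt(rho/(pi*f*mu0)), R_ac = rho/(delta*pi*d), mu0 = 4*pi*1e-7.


delta = sqrt(1.68e-8 / (pi * 5.3080e+09 * 4*pi*1e-7)) = 8.953840e-07 m
R_ac = 1.68e-8 / (8.953840e-07 * pi * 4.2555e-03) = 1.403 ohm/m

1.403 ohm/m


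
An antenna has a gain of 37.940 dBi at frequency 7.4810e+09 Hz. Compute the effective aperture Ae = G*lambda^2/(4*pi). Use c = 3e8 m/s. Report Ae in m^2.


lambda = c / f = 3.0000e+08 / 7.4810e+09 = 0.04010159 m
G_linear = 10^(37.940/10) = 6223.003
Ae = G_linear * lambda^2 / (4*pi) = 6223.003 * 0.04010159^2 / (4*pi) = 0.7964 m^2

0.7964 m^2


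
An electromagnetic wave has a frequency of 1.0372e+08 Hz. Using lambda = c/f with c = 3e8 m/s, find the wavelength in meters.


lambda = c / f = 3.0000e+08 / 1.0372e+08 = 2.892 m

2.892 m


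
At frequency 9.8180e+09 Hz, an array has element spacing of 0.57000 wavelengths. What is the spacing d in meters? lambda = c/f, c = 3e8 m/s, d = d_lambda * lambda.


lambda = c / f = 3.0000e+08 / 9.8180e+09 = 0.03055612 m
d = 0.57000 * 0.03055612 = 0.01742 m

0.01742 m


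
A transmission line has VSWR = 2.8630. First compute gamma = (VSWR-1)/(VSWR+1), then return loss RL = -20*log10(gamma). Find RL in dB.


gamma = (2.8630 - 1) / (2.8630 + 1) = 0.4822677
RL = -20 * log10(0.4822677) = 6.334 dB

6.334 dB


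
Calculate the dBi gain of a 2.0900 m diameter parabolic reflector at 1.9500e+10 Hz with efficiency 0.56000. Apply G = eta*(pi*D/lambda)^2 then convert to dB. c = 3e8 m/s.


lambda = c / f = 3.0000e+08 / 1.9500e+10 = 0.01538462 m
G_linear = 0.56000 * (pi * 2.0900 / 0.01538462)^2 = 102001.6
G_dBi = 10 * log10(102001.6) = 50.09 dBi

50.09 dBi


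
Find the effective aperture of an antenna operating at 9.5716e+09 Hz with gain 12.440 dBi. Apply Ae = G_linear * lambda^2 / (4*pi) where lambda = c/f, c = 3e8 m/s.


lambda = c / f = 3.0000e+08 / 9.5716e+09 = 0.03134272 m
G_linear = 10^(12.440/10) = 17.53881
Ae = G_linear * lambda^2 / (4*pi) = 17.53881 * 0.03134272^2 / (4*pi) = 1.371e-03 m^2

1.371e-03 m^2


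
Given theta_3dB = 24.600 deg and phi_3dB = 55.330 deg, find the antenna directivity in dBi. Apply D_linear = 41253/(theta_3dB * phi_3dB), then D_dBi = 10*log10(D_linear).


D_linear = 41253 / (24.600 * 55.330) = 30.30817
D_dBi = 10 * log10(30.30817) = 14.82 dBi

14.82 dBi


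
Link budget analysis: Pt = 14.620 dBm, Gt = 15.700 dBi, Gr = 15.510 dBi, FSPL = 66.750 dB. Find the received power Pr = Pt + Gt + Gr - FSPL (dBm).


Pr = 14.620 + 15.700 + 15.510 - 66.750 = -20.92 dBm

-20.92 dBm
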